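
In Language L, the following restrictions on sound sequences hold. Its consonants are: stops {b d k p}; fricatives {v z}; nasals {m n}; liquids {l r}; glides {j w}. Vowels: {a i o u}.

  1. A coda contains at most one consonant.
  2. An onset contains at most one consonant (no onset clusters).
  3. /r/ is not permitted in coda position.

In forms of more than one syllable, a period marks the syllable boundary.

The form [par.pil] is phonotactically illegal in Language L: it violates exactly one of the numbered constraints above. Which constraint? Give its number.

3

[par.pil]: syllable 1 coda contains /r/.
This is a violation of constraint 3: "/r/ is not permitted in coda position."
The remaining constraints (1, 2) are satisfied.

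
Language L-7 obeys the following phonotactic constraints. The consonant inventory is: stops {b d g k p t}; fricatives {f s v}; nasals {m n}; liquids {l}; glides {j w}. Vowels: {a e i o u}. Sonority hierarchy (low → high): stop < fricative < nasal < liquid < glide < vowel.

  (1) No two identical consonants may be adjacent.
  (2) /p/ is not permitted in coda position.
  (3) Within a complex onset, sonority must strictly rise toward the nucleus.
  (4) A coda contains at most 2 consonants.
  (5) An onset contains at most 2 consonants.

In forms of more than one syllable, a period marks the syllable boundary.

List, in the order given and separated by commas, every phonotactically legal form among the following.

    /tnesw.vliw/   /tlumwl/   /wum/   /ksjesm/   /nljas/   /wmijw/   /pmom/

/tnesw.vliw/, /wum/, /pmom/

/tnesw.vliw/ — σ1 onset /tn/ (1→3 rises), coda /sw/ (2C) ok; σ2 onset /vl/ (2→4 rises), coda /w/ ok → phonotactically legal
/tlumwl/ — violates constraint 4: syllable 1 coda /mwl/ has 3 consonants (> 2) → phonotactically illegal
/wum/ — σ1 onset /w/, coda /m/ ok → phonotactically legal
/ksjesm/ — violates constraint 5: syllable 1 onset /ksj/ has 3 consonants (> 2) → phonotactically illegal
/nljas/ — violates constraint 5: syllable 1 onset /nlj/ has 3 consonants (> 2) → phonotactically illegal
/wmijw/ — violates constraint 3: syllable 1 onset /wm/: /w/ (glide, 5) → /m/ (nasal, 3) does not rise → phonotactically illegal
/pmom/ — σ1 onset /pm/ (1→3 rises), coda /m/ ok → phonotactically legal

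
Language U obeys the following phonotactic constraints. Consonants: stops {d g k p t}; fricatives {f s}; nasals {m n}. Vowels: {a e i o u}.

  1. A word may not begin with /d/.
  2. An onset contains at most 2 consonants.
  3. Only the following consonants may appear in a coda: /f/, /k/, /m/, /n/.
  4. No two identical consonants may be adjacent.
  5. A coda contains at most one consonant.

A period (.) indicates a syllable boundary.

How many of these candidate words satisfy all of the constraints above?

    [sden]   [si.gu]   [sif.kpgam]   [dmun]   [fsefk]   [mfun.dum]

[sden] — σ1 onset /sd/ (2C), coda /n/ ok → permitted
[si.gu] — σ1 onset /s/, coda /∅/ ok; σ2 onset /g/, coda /∅/ ok → permitted
[sif.kpgam] — violates constraint 2: syllable 2 onset /kpg/ has 3 consonants (> 2) → not permitted
[dmun] — violates constraint 1: word begins with /d/ → not permitted
[fsefk] — violates constraint 5: syllable 1 coda /fk/ has 2 consonants (> 1) → not permitted
[mfun.dum] — σ1 onset /mf/ (2C), coda /n/ ok; σ2 onset /d/, coda /m/ ok → permitted
Permitted: [sden], [si.gu], [mfun.dum] → 3.

3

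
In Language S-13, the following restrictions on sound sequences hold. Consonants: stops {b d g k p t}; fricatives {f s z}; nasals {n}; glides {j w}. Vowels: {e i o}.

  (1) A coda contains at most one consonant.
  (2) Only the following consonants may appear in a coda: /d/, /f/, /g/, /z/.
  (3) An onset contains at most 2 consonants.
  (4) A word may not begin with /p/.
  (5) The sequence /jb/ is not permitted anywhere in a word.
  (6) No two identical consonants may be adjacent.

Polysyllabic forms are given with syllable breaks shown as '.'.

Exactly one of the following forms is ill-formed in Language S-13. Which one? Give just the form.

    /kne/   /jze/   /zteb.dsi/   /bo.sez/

/zteb.dsi/

/kne/ — σ1 onset /kn/ (2C), coda /∅/ ok → well-formed
/jze/ — σ1 onset /jz/ (2C), coda /∅/ ok → well-formed
/zteb.dsi/ — violates constraint 2: syllable 1 coda contains /b/, which is not a licensed coda consonant → ill-formed
/bo.sez/ — σ1 onset /b/, coda /∅/ ok; σ2 onset /s/, coda /z/ ok → well-formed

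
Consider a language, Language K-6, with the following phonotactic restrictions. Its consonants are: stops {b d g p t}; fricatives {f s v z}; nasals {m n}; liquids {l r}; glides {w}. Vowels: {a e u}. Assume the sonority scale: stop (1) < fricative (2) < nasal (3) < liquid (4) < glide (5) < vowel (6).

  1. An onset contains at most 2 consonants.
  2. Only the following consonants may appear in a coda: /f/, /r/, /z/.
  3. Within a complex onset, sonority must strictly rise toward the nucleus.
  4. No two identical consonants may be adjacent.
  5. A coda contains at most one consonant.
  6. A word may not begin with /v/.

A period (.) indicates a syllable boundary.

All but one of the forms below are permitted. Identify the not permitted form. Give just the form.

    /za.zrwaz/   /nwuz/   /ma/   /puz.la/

/za.zrwaz/ — violates constraint 1: syllable 2 onset /zrw/ has 3 consonants (> 2) → not permitted
/nwuz/ — σ1 onset /nw/ (3→5 rises), coda /z/ ok → permitted
/ma/ — σ1 onset /m/, coda /∅/ ok → permitted
/puz.la/ — σ1 onset /p/, coda /z/ ok; σ2 onset /l/, coda /∅/ ok → permitted

/za.zrwaz/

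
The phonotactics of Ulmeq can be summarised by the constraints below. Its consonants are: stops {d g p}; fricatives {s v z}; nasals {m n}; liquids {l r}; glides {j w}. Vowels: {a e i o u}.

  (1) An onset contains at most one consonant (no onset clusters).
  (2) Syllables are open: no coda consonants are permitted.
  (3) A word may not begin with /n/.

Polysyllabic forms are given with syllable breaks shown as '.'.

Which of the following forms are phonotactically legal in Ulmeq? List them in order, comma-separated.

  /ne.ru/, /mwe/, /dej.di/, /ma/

/ma/

/ne.ru/ — violates constraint 3: word begins with /n/ → phonotactically illegal
/mwe/ — violates constraint 1: syllable 1 onset /mw/ has 2 consonants (> 1) → phonotactically illegal
/dej.di/ — violates constraint 2: syllable 1 coda /j/ has 1 consonant (> 0) → phonotactically illegal
/ma/ — σ1 onset /m/, coda /∅/ ok → phonotactically legal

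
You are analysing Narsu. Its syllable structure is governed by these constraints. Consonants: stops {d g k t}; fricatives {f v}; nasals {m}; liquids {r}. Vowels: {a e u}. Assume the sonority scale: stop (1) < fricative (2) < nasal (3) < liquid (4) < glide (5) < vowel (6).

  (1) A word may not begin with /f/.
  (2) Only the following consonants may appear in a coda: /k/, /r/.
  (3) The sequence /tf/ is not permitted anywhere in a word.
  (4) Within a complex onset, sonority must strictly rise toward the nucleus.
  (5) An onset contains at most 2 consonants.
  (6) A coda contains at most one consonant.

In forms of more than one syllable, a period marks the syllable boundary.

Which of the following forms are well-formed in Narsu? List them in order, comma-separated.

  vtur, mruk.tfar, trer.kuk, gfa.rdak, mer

trer.kuk, mer

vtur — violates constraint 4: syllable 1 onset /vt/: /v/ (fricative, 2) → /t/ (stop, 1) does not rise → ill-formed
mruk.tfar — violates constraint 3: contains banned sequence /tf/ → ill-formed
trer.kuk — σ1 onset /tr/ (1→4 rises), coda /r/ ok; σ2 onset /k/, coda /k/ ok → well-formed
gfa.rdak — violates constraint 4: syllable 2 onset /rd/: /r/ (liquid, 4) → /d/ (stop, 1) does not rise → ill-formed
mer — σ1 onset /m/, coda /r/ ok → well-formed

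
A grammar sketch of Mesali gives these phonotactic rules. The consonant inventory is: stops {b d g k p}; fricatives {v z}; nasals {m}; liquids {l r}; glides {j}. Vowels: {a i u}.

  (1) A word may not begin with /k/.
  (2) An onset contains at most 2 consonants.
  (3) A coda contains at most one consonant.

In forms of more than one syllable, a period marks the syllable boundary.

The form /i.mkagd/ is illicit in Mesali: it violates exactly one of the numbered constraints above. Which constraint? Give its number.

3

/i.mkagd/: syllable 2 coda /gd/ has 2 consonants (> 1).
This is a violation of constraint 3: "A coda contains at most one consonant."
The remaining constraints (1, 2) are satisfied.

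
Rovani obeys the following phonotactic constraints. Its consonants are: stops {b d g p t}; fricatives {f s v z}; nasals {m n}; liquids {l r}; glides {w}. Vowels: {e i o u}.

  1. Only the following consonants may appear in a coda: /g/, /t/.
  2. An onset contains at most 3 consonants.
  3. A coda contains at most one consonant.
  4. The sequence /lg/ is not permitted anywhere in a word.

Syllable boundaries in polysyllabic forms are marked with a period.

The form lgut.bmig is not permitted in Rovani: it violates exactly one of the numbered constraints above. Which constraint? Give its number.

lgut.bmig: contains banned sequence /lg/.
This is a violation of constraint 4: "The sequence /lg/ is not permitted anywhere in a word."
The remaining constraints (1, 2, 3) are satisfied.

4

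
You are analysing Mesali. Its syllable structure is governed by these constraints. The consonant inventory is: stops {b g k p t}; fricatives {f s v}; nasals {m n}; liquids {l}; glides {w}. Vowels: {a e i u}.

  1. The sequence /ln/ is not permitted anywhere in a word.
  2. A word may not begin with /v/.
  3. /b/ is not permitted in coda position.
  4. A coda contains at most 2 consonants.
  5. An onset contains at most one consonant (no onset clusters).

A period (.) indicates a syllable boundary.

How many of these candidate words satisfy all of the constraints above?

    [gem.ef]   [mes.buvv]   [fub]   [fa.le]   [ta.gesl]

[gem.ef] — σ1 onset /g/, coda /m/ ok; σ2 onset /∅/, coda /f/ ok → permitted
[mes.buvv] — σ1 onset /m/, coda /s/ ok; σ2 onset /b/, coda /vv/ (2C) ok → permitted
[fub] — violates constraint 3: syllable 1 coda contains /b/ → not permitted
[fa.le] — σ1 onset /f/, coda /∅/ ok; σ2 onset /l/, coda /∅/ ok → permitted
[ta.gesl] — σ1 onset /t/, coda /∅/ ok; σ2 onset /g/, coda /sl/ (2C) ok → permitted
Permitted: [gem.ef], [mes.buvv], [fa.le], [ta.gesl] → 4.

4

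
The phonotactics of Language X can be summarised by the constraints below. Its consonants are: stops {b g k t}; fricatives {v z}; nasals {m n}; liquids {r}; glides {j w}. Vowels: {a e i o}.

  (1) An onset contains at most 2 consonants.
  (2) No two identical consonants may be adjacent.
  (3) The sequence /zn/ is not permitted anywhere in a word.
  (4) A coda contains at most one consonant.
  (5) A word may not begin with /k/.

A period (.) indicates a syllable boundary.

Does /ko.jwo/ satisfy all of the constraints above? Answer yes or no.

no

/ko.jwo/ — violates constraint 5: word begins with /k/ → not permitted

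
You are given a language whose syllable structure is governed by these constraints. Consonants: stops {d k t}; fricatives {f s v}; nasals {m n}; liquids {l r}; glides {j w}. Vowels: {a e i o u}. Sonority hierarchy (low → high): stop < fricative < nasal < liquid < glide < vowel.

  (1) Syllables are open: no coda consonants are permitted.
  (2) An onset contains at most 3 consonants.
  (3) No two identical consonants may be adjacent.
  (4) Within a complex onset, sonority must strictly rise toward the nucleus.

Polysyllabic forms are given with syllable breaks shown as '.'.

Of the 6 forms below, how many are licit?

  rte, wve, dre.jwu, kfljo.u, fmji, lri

rte — violates constraint 4: syllable 1 onset /rt/: /r/ (liquid, 4) → /t/ (stop, 1) does not rise → illicit
wve — violates constraint 4: syllable 1 onset /wv/: /w/ (glide, 5) → /v/ (fricative, 2) does not rise → illicit
dre.jwu — violates constraint 4: syllable 2 onset /jw/: /j/ (glide, 5) → /w/ (glide, 5) does not rise → illicit
kfljo.u — violates constraint 2: syllable 1 onset /kflj/ has 4 consonants (> 3) → illicit
fmji — σ1 onset /fmj/ (2→3→5 rises), coda /∅/ ok → licit
lri — violates constraint 4: syllable 1 onset /lr/: /l/ (liquid, 4) → /r/ (liquid, 4) does not rise → illicit
Licit: fmji → 1.

1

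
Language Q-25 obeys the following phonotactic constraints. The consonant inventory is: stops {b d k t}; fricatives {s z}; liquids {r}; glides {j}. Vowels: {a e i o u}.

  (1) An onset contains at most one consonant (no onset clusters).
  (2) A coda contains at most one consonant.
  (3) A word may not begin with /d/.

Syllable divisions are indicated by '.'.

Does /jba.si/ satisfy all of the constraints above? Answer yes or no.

/jba.si/ — violates constraint 1: syllable 1 onset /jb/ has 2 consonants (> 1) → illicit

no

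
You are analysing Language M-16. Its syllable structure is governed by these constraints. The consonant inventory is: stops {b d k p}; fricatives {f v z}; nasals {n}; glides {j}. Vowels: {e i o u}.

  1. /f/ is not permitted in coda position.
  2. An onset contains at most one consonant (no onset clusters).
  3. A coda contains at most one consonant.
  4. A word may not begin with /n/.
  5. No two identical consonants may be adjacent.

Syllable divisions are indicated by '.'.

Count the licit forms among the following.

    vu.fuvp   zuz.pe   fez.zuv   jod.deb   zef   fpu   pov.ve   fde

vu.fuvp — violates constraint 3: syllable 2 coda /vp/ has 2 consonants (> 1) → illicit
zuz.pe — σ1 onset /z/, coda /z/ ok; σ2 onset /p/, coda /∅/ ok → licit
fez.zuv — violates constraint 5: adjacent identical consonants /zz/ → illicit
jod.deb — violates constraint 5: adjacent identical consonants /dd/ → illicit
zef — violates constraint 1: syllable 1 coda contains /f/ → illicit
fpu — violates constraint 2: syllable 1 onset /fp/ has 2 consonants (> 1) → illicit
pov.ve — violates constraint 5: adjacent identical consonants /vv/ → illicit
fde — violates constraint 2: syllable 1 onset /fd/ has 2 consonants (> 1) → illicit
Licit: zuz.pe → 1.

1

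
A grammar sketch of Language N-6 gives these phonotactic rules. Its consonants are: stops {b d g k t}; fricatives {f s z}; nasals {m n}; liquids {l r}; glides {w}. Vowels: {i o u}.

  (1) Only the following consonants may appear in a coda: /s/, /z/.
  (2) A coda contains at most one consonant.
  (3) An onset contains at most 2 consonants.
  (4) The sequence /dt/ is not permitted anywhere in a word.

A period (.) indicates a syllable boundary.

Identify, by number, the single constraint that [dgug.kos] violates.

[dgug.kos]: syllable 1 coda contains /g/, which is not a licensed coda consonant.
This is a violation of constraint 1: "Only the following consonants may appear in a coda: /s/, /z/."
The remaining constraints (2, 3, 4) are satisfied.

1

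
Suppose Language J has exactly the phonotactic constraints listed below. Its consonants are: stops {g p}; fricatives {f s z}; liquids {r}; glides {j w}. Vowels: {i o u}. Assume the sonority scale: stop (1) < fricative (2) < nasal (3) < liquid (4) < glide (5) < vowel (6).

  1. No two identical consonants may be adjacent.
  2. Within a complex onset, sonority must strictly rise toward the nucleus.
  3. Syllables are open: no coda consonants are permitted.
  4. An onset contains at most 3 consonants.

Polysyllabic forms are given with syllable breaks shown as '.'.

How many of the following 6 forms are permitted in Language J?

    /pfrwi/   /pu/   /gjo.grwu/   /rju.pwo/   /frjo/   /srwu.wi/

/pfrwi/ — violates constraint 4: syllable 1 onset /pfrw/ has 4 consonants (> 3) → not permitted
/pu/ — σ1 onset /p/, coda /∅/ ok → permitted
/gjo.grwu/ — σ1 onset /gj/ (1→5 rises), coda /∅/ ok; σ2 onset /grw/ (1→4→5 rises), coda /∅/ ok → permitted
/rju.pwo/ — σ1 onset /rj/ (4→5 rises), coda /∅/ ok; σ2 onset /pw/ (1→5 rises), coda /∅/ ok → permitted
/frjo/ — σ1 onset /frj/ (2→4→5 rises), coda /∅/ ok → permitted
/srwu.wi/ — σ1 onset /srw/ (2→4→5 rises), coda /∅/ ok; σ2 onset /w/, coda /∅/ ok → permitted
Permitted: /pu/, /gjo.grwu/, /rju.pwo/, /frjo/, /srwu.wi/ → 5.

5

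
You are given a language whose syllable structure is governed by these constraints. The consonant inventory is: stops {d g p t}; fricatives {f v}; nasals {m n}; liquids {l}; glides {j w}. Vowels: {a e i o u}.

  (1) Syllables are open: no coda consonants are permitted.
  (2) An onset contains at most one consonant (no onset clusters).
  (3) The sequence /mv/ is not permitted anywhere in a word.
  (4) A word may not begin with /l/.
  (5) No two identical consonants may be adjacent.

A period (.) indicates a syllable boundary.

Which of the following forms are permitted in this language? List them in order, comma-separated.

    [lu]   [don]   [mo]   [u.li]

[mo], [u.li]

[lu] — violates constraint 4: word begins with /l/ → not permitted
[don] — violates constraint 1: syllable 1 coda /n/ has 1 consonant (> 0) → not permitted
[mo] — σ1 onset /m/, coda /∅/ ok → permitted
[u.li] — σ1 onset /∅/, coda /∅/ ok; σ2 onset /l/, coda /∅/ ok → permitted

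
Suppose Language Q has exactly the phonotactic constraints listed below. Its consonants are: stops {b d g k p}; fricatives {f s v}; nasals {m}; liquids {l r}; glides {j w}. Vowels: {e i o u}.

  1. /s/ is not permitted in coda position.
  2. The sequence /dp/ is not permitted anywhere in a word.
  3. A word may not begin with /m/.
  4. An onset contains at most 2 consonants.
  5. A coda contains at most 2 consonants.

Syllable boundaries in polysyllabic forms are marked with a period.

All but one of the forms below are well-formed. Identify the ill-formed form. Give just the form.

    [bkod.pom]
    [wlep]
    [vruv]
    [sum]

[bkod.pom]

[bkod.pom] — violates constraint 2: contains banned sequence /dp/ → ill-formed
[wlep] — σ1 onset /wl/ (2C), coda /p/ ok → well-formed
[vruv] — σ1 onset /vr/ (2C), coda /v/ ok → well-formed
[sum] — σ1 onset /s/, coda /m/ ok → well-formed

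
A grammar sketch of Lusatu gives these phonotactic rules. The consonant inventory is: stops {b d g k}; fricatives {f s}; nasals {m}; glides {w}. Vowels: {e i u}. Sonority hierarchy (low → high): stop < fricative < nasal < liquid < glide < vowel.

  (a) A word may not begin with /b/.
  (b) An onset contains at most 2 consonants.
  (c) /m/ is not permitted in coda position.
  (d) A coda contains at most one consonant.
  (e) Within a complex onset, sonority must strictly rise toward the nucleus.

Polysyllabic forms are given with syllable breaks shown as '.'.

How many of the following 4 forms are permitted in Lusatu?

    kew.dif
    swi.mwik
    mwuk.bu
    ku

4

kew.dif — σ1 onset /k/, coda /w/ ok; σ2 onset /d/, coda /f/ ok → permitted
swi.mwik — σ1 onset /sw/ (2→5 rises), coda /∅/ ok; σ2 onset /mw/ (3→5 rises), coda /k/ ok → permitted
mwuk.bu — σ1 onset /mw/ (3→5 rises), coda /k/ ok; σ2 onset /b/, coda /∅/ ok → permitted
ku — σ1 onset /k/, coda /∅/ ok → permitted
Permitted: kew.dif, swi.mwik, mwuk.bu, ku → 4.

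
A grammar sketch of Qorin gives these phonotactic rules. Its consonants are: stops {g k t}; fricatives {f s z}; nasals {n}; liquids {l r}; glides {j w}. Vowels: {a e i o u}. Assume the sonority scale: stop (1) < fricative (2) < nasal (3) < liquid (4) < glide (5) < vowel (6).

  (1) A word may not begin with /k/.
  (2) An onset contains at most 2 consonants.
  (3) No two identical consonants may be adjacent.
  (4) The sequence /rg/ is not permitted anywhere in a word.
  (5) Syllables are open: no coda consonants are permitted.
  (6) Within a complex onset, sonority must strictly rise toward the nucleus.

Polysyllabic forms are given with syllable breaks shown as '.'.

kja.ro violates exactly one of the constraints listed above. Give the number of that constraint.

kja.ro: word begins with /k/.
This is a violation of constraint 1: "A word may not begin with /k/."
The remaining constraints (2, 3, 4, 5, 6) are satisfied.

1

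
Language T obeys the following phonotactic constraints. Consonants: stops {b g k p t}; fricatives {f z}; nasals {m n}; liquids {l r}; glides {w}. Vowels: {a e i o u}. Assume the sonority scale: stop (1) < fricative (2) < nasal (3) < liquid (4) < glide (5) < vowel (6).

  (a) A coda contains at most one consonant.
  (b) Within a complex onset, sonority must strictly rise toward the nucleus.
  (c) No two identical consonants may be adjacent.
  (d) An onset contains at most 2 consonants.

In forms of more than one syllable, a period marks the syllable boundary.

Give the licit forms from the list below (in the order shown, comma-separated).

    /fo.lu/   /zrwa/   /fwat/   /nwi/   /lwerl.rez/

/fo.lu/, /fwat/, /nwi/

/fo.lu/ — σ1 onset /f/, coda /∅/ ok; σ2 onset /l/, coda /∅/ ok → licit
/zrwa/ — violates constraint (d): syllable 1 onset /zrw/ has 3 consonants (> 2) → illicit
/fwat/ — σ1 onset /fw/ (2→5 rises), coda /t/ ok → licit
/nwi/ — σ1 onset /nw/ (3→5 rises), coda /∅/ ok → licit
/lwerl.rez/ — violates constraint (a): syllable 1 coda /rl/ has 2 consonants (> 1) → illicit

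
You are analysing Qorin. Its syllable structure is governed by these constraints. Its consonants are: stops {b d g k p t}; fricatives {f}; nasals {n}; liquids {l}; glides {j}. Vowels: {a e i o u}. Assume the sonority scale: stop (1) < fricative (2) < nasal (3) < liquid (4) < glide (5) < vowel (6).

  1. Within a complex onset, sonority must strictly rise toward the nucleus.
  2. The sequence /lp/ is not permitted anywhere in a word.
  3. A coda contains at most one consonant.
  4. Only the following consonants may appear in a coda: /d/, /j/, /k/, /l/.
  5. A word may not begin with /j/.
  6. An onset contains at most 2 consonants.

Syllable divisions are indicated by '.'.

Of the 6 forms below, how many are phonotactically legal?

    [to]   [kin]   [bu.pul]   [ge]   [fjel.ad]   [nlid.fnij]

[to] — σ1 onset /t/, coda /∅/ ok → phonotactically legal
[kin] — violates constraint 4: syllable 1 coda contains /n/, which is not a licensed coda consonant → phonotactically illegal
[bu.pul] — σ1 onset /b/, coda /∅/ ok; σ2 onset /p/, coda /l/ ok → phonotactically legal
[ge] — σ1 onset /g/, coda /∅/ ok → phonotactically legal
[fjel.ad] — σ1 onset /fj/ (2→5 rises), coda /l/ ok; σ2 onset /∅/, coda /d/ ok → phonotactically legal
[nlid.fnij] — σ1 onset /nl/ (3→4 rises), coda /d/ ok; σ2 onset /fn/ (2→3 rises), coda /j/ ok → phonotactically legal
Phonotactically legal: [to], [bu.pul], [ge], [fjel.ad], [nlid.fnij] → 5.

5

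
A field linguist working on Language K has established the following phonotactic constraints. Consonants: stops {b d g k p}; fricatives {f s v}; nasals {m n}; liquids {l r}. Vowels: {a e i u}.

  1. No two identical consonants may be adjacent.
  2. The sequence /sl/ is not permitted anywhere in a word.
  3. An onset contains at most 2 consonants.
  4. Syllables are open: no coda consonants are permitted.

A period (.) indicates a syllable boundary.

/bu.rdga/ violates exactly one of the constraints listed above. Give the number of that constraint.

/bu.rdga/: syllable 2 onset /rdg/ has 3 consonants (> 2).
This is a violation of constraint 3: "An onset contains at most 2 consonants."
The remaining constraints (1, 2, 4) are satisfied.

3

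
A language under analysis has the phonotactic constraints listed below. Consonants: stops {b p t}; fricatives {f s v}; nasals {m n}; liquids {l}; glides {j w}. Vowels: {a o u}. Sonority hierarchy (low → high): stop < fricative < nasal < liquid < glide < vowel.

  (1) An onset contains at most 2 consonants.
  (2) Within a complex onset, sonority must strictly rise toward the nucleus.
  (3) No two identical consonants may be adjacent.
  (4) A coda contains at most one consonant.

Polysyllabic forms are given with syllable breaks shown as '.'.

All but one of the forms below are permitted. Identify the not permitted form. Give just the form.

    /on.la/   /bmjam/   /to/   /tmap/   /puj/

/bmjam/

/on.la/ — σ1 onset /∅/, coda /n/ ok; σ2 onset /l/, coda /∅/ ok → permitted
/bmjam/ — violates constraint 1: syllable 1 onset /bmj/ has 3 consonants (> 2) → not permitted
/to/ — σ1 onset /t/, coda /∅/ ok → permitted
/tmap/ — σ1 onset /tm/ (1→3 rises), coda /p/ ok → permitted
/puj/ — σ1 onset /p/, coda /j/ ok → permitted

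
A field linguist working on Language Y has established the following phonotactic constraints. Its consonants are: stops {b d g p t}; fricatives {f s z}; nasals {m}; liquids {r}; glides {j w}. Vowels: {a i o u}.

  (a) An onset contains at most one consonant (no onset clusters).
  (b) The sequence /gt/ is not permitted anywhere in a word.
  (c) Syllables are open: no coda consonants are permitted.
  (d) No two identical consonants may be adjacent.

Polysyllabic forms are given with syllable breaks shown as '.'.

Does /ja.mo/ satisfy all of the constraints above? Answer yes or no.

yes

/ja.mo/ — σ1 onset /j/, coda /∅/ ok; σ2 onset /m/, coda /∅/ ok → permitted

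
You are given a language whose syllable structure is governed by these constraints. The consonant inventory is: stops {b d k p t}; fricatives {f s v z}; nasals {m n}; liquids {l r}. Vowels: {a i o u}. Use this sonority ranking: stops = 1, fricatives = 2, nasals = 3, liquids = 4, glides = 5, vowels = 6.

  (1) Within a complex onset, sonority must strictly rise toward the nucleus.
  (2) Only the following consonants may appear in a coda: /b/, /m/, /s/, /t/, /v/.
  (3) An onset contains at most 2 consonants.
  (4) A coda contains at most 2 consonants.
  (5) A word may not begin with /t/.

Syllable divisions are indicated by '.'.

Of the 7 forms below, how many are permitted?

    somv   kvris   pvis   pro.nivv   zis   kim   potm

6

somv — σ1 onset /s/, coda /mv/ (2C) ok → permitted
kvris — violates constraint 3: syllable 1 onset /kvr/ has 3 consonants (> 2) → not permitted
pvis — σ1 onset /pv/ (1→2 rises), coda /s/ ok → permitted
pro.nivv — σ1 onset /pr/ (1→4 rises), coda /∅/ ok; σ2 onset /n/, coda /vv/ (2C) ok → permitted
zis — σ1 onset /z/, coda /s/ ok → permitted
kim — σ1 onset /k/, coda /m/ ok → permitted
potm — σ1 onset /p/, coda /tm/ (2C) ok → permitted
Permitted: somv, pvis, pro.nivv, zis, kim, potm → 6.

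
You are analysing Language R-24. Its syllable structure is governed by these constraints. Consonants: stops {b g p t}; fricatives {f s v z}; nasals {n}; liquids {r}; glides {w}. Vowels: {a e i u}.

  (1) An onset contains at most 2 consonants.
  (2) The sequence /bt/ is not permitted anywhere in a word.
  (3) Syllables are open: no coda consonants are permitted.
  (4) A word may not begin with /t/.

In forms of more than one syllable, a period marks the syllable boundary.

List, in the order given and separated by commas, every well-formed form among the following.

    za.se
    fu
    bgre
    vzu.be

za.se, fu, vzu.be

za.se — σ1 onset /z/, coda /∅/ ok; σ2 onset /s/, coda /∅/ ok → well-formed
fu — σ1 onset /f/, coda /∅/ ok → well-formed
bgre — violates constraint 1: syllable 1 onset /bgr/ has 3 consonants (> 2) → ill-formed
vzu.be — σ1 onset /vz/ (2C), coda /∅/ ok; σ2 onset /b/, coda /∅/ ok → well-formed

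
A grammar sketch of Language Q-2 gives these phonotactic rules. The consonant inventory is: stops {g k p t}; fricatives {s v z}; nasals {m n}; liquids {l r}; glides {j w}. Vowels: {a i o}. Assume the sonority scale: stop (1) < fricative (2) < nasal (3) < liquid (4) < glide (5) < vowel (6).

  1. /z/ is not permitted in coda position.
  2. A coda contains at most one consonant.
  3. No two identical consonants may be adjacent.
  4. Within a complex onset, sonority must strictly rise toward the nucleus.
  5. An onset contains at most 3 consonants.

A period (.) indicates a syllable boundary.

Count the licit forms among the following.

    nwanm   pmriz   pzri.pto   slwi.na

nwanm — violates constraint 2: syllable 1 coda /nm/ has 2 consonants (> 1) → illicit
pmriz — violates constraint 1: syllable 1 coda contains /z/ → illicit
pzri.pto — violates constraint 4: syllable 2 onset /pt/: /p/ (stop, 1) → /t/ (stop, 1) does not rise → illicit
slwi.na — σ1 onset /slw/ (2→4→5 rises), coda /∅/ ok; σ2 onset /n/, coda /∅/ ok → licit
Licit: slwi.na → 1.

1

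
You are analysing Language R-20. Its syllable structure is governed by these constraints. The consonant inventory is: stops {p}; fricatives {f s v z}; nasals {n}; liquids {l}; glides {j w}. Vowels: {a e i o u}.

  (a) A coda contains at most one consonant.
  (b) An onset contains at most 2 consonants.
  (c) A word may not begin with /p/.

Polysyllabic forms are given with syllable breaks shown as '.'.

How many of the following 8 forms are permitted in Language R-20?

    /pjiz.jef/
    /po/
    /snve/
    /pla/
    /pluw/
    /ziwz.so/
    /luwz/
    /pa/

0

/pjiz.jef/ — violates constraint (c): word begins with /p/ → not permitted
/po/ — violates constraint (c): word begins with /p/ → not permitted
/snve/ — violates constraint (b): syllable 1 onset /snv/ has 3 consonants (> 2) → not permitted
/pla/ — violates constraint (c): word begins with /p/ → not permitted
/pluw/ — violates constraint (c): word begins with /p/ → not permitted
/ziwz.so/ — violates constraint (a): syllable 1 coda /wz/ has 2 consonants (> 1) → not permitted
/luwz/ — violates constraint (a): syllable 1 coda /wz/ has 2 consonants (> 1) → not permitted
/pa/ — violates constraint (c): word begins with /p/ → not permitted
No form is permitted → 0.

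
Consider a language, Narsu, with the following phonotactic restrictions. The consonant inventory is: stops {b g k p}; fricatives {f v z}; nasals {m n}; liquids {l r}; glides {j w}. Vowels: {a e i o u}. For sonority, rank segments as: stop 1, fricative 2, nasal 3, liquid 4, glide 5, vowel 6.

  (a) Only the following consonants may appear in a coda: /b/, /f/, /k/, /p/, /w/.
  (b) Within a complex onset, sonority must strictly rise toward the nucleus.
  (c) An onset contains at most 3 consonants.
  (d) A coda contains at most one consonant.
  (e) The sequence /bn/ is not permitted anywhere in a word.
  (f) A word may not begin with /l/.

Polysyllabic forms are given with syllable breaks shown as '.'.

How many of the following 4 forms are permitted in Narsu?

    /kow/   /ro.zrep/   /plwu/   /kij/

/kow/ — σ1 onset /k/, coda /w/ ok → permitted
/ro.zrep/ — σ1 onset /r/, coda /∅/ ok; σ2 onset /zr/ (2→4 rises), coda /p/ ok → permitted
/plwu/ — σ1 onset /plw/ (1→4→5 rises), coda /∅/ ok → permitted
/kij/ — violates constraint (a): syllable 1 coda contains /j/, which is not a licensed coda consonant → not permitted
Permitted: /kow/, /ro.zrep/, /plwu/ → 3.

3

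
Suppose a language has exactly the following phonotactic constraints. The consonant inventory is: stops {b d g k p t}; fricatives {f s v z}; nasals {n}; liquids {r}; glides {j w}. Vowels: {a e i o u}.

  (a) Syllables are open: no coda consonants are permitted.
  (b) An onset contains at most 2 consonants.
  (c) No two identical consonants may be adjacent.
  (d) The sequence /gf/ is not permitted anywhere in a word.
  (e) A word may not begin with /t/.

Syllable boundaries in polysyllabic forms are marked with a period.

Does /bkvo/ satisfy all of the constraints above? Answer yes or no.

no

/bkvo/ — violates constraint (b): syllable 1 onset /bkv/ has 3 consonants (> 2) → illicit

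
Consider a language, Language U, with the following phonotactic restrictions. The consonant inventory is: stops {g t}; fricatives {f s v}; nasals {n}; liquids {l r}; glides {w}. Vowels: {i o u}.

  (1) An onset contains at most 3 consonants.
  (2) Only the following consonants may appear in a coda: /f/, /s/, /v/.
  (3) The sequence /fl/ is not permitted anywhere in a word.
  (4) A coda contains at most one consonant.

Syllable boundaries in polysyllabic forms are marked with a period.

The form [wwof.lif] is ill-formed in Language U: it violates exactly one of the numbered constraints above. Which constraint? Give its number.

[wwof.lif]: contains banned sequence /fl/.
This is a violation of constraint 3: "The sequence /fl/ is not permitted anywhere in a word."
The remaining constraints (1, 2, 4) are satisfied.

3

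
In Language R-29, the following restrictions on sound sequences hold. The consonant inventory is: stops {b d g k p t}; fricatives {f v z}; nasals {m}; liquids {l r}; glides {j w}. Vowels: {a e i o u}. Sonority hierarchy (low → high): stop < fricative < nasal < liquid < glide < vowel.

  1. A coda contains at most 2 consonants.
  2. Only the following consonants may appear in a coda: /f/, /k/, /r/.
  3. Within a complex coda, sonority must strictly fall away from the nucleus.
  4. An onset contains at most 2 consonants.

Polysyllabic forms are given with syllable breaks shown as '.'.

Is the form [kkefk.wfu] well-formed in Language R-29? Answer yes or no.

[kkefk.wfu] — σ1 onset /kk/ (2C), coda /fk/ (2→1 falls) ok; σ2 onset /wf/ (2C), coda /∅/ ok → well-formed

yes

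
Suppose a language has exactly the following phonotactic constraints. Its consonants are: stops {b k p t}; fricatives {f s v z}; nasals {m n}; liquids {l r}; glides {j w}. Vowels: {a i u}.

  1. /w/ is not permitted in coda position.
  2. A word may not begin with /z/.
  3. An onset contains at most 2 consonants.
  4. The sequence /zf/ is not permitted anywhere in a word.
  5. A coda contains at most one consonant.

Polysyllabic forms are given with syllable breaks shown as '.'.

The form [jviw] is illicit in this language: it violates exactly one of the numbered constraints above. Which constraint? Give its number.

[jviw]: syllable 1 coda contains /w/.
This is a violation of constraint 1: "/w/ is not permitted in coda position."
The remaining constraints (2, 3, 4, 5) are satisfied.

1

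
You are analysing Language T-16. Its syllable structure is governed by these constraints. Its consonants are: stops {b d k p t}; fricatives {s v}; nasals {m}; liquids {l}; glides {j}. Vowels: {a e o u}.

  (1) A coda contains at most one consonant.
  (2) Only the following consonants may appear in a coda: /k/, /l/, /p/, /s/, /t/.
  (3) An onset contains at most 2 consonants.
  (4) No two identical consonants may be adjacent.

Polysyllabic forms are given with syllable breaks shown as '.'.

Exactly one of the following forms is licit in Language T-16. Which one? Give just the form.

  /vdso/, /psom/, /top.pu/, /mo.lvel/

/mo.lvel/

/vdso/ — violates constraint 3: syllable 1 onset /vds/ has 3 consonants (> 2) → illicit
/psom/ — violates constraint 2: syllable 1 coda contains /m/, which is not a licensed coda consonant → illicit
/top.pu/ — violates constraint 4: adjacent identical consonants /pp/ → illicit
/mo.lvel/ — σ1 onset /m/, coda /∅/ ok; σ2 onset /lv/ (2C), coda /l/ ok → licit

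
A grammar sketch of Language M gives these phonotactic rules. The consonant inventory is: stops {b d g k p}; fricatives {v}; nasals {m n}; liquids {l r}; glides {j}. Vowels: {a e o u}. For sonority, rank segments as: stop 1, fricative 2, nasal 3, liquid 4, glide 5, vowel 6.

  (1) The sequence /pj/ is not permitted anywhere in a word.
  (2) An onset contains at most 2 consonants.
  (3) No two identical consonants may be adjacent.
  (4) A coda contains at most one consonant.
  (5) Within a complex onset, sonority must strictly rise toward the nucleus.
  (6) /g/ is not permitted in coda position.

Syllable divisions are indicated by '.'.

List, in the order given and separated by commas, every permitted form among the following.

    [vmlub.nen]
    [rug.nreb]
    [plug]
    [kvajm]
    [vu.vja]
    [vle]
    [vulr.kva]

[vmlub.nen] — violates constraint 2: syllable 1 onset /vml/ has 3 consonants (> 2) → not permitted
[rug.nreb] — violates constraint 6: syllable 1 coda contains /g/ → not permitted
[plug] — violates constraint 6: syllable 1 coda contains /g/ → not permitted
[kvajm] — violates constraint 4: syllable 1 coda /jm/ has 2 consonants (> 1) → not permitted
[vu.vja] — σ1 onset /v/, coda /∅/ ok; σ2 onset /vj/ (2→5 rises), coda /∅/ ok → permitted
[vle] — σ1 onset /vl/ (2→4 rises), coda /∅/ ok → permitted
[vulr.kva] — violates constraint 4: syllable 1 coda /lr/ has 2 consonants (> 1) → not permitted

[vu.vja], [vle]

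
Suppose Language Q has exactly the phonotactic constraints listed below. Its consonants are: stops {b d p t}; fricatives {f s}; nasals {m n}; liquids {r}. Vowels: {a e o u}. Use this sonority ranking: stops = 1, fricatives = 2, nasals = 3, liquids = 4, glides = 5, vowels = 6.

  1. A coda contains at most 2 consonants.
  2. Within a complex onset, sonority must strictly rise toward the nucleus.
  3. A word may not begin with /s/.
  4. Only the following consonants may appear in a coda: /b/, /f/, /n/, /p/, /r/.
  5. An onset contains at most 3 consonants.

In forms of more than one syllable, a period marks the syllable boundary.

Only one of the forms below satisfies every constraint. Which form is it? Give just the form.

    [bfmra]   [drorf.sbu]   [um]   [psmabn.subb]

[bfmra] — violates constraint 5: syllable 1 onset /bfmr/ has 4 consonants (> 3) → illicit
[drorf.sbu] — violates constraint 2: syllable 2 onset /sb/: /s/ (fricative, 2) → /b/ (stop, 1) does not rise → illicit
[um] — violates constraint 4: syllable 1 coda contains /m/, which is not a licensed coda consonant → illicit
[psmabn.subb] — σ1 onset /psm/ (1→2→3 rises), coda /bn/ (2C) ok; σ2 onset /s/, coda /bb/ (2C) ok → licit

[psmabn.subb]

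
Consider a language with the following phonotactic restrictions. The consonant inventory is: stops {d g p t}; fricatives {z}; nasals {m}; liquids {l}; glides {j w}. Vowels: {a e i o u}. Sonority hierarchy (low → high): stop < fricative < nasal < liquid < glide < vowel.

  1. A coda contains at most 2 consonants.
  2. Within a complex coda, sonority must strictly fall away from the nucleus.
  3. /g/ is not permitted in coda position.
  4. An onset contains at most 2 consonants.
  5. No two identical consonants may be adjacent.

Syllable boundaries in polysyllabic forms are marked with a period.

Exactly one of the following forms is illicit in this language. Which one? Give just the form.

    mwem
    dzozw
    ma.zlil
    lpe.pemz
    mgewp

dzozw

mwem — σ1 onset /mw/ (2C), coda /m/ ok → licit
dzozw — violates constraint 2: syllable 1 coda /zw/: /z/ (fricative, 2) → /w/ (glide, 5) does not fall → illicit
ma.zlil — σ1 onset /m/, coda /∅/ ok; σ2 onset /zl/ (2C), coda /l/ ok → licit
lpe.pemz — σ1 onset /lp/ (2C), coda /∅/ ok; σ2 onset /p/, coda /mz/ (3→2 falls) ok → licit
mgewp — σ1 onset /mg/ (2C), coda /wp/ (5→1 falls) ok → licit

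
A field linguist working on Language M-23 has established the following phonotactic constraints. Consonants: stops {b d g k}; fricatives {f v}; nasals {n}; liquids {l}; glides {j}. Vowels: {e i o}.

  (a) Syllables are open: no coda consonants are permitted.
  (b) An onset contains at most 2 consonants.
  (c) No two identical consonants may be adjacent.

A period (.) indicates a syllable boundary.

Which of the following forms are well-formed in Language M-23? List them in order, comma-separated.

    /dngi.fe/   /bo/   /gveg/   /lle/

/dngi.fe/ — violates constraint (b): syllable 1 onset /dng/ has 3 consonants (> 2) → ill-formed
/bo/ — σ1 onset /b/, coda /∅/ ok → well-formed
/gveg/ — violates constraint (a): syllable 1 coda /g/ has 1 consonant (> 0) → ill-formed
/lle/ — violates constraint (c): adjacent identical consonants /ll/ → ill-formed

/bo/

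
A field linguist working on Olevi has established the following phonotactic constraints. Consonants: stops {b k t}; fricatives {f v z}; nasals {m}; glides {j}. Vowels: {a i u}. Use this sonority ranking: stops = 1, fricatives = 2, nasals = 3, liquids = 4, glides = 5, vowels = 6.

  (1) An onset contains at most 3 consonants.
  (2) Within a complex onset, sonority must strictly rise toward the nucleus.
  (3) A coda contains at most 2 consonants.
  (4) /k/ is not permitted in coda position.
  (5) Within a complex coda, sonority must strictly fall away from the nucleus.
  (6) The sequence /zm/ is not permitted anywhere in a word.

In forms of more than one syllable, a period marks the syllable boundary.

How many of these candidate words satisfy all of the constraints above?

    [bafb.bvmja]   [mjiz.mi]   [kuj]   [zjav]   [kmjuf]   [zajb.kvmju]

[bafb.bvmja] — violates constraint 1: syllable 2 onset /bvmj/ has 4 consonants (> 3) → illicit
[mjiz.mi] — violates constraint 6: contains banned sequence /zm/ → illicit
[kuj] — σ1 onset /k/, coda /j/ ok → licit
[zjav] — σ1 onset /zj/ (2→5 rises), coda /v/ ok → licit
[kmjuf] — σ1 onset /kmj/ (1→3→5 rises), coda /f/ ok → licit
[zajb.kvmju] — violates constraint 1: syllable 2 onset /kvmj/ has 4 consonants (> 3) → illicit
Licit: [kuj], [zjav], [kmjuf] → 3.

3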